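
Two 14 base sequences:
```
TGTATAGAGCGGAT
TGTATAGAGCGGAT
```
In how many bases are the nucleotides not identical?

No positions differ; the sequences are identical.

0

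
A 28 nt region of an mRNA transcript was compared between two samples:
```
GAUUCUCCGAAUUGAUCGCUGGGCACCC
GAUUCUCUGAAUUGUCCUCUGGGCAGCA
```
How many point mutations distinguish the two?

Comparing position by position, 6 bases differ: 8 (C/U), 15 (A/U), 16 (U/C), 18 (G/U), 26 (C/G), 28 (C/A).

6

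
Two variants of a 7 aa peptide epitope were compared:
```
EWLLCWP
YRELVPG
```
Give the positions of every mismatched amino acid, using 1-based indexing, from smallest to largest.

1, 2, 3, 5, 6, 7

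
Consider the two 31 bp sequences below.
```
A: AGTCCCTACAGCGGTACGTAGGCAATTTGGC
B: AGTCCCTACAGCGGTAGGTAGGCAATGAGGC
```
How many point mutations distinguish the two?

Comparing position by position, 3 positions differ: 17 (C/G), 27 (T/G), 28 (T/A).

3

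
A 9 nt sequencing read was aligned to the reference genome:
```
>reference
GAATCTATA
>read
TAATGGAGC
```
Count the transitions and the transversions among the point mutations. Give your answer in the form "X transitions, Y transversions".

0 transitions, 5 transversions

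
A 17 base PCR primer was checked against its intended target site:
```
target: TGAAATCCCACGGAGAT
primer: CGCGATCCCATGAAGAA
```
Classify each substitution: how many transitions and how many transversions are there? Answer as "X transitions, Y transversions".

4 transitions, 2 transversions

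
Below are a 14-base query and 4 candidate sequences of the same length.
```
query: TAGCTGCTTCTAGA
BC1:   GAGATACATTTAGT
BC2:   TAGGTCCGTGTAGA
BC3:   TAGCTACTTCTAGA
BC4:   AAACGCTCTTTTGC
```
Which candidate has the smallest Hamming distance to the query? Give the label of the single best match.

BC3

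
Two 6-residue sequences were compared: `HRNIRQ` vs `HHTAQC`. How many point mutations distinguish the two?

Comparing position by position, 5 positions differ: 2 (R/H), 3 (N/T), 4 (I/A), 5 (R/Q), 6 (Q/C).

5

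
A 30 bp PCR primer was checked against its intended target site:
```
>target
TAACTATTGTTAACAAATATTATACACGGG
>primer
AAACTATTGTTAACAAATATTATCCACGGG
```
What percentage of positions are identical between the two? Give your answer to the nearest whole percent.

Mismatches at positions 1, 24 (1-based): 2 of 30.
Identical positions: 28/30 = 93.33% → 93%.

93%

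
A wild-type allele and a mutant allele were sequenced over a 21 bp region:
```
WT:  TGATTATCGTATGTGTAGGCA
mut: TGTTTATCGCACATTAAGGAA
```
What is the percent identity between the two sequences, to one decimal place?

Mismatches at positions 3, 10, 12, 13, 15, 16, 20 (1-based): 7 of 21.
Identical positions: 14/21 = 66.67% → 66.7%.

66.7%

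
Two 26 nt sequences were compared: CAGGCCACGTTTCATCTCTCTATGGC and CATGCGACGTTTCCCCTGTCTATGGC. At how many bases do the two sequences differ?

5

The sequences differ at bases 3, 6, 14, 15, 18 (1-based) — 5 in total.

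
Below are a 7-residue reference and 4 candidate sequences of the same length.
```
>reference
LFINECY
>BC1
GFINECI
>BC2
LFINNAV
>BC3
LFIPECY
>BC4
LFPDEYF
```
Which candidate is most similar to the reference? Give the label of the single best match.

BC1 differs at 2 positions; BC2 differs at 3 positions; BC3 differs at 1 position; BC4 differs at 4 positions. The closest is BC3.

BC3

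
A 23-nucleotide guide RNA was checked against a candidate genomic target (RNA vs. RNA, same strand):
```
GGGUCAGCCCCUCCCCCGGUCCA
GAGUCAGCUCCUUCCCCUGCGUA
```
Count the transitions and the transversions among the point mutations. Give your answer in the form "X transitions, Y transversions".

5 transitions, 2 transversions

Transitions (purine↔purine or pyrimidine↔pyrimidine): 2 G→A, 9 C→U, 13 C→U, 20 U→C, 22 C→U.
Transversions (purine↔pyrimidine): 18 G→U, 21 C→G.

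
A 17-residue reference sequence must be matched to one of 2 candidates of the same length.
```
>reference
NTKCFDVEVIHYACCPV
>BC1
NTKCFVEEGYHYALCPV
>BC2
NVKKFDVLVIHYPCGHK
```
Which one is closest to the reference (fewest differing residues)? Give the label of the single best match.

Hamming distances to reference — BC1: 5; BC2: 7.
Smallest is BC1 with 5 mismatches.

BC1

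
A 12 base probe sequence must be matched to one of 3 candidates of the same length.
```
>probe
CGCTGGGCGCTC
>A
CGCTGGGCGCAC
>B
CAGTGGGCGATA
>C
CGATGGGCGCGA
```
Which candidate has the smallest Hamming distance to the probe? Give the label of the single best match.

Hamming distances to probe — A: 1; B: 4; C: 3.
Smallest is A with 1 mismatch.

A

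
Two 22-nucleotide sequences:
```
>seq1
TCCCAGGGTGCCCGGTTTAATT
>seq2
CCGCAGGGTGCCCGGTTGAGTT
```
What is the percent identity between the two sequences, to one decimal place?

81.8%

4 positions differ (1, 3, 18, 20), so 18 of 22 match: 18/22 = 81.82%.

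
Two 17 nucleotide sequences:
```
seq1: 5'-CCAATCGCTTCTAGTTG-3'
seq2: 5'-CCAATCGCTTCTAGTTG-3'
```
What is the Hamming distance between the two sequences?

The two sequences are identical at every position.

0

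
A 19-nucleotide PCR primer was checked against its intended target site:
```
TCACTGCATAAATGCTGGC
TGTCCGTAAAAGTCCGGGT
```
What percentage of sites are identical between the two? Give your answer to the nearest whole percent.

Mismatches at positions 2, 3, 5, 7, 9, 12, 14, 16, 19 (1-based): 9 of 19.
Identical positions: 10/19 = 52.63% → 53%.

53%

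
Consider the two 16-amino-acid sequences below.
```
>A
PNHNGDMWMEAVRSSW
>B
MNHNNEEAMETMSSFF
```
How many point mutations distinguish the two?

10

The sequences differ at positions 1, 5, 6, 7, 8, 11, 12, 13, 15, 16 (1-based) — 10 in total.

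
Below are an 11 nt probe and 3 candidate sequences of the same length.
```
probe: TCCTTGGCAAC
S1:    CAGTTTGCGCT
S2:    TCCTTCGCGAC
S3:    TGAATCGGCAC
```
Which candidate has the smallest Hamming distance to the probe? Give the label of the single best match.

S2

Hamming distances to probe — S1: 7; S2: 2; S3: 6.
Smallest is S2 with 2 mismatches.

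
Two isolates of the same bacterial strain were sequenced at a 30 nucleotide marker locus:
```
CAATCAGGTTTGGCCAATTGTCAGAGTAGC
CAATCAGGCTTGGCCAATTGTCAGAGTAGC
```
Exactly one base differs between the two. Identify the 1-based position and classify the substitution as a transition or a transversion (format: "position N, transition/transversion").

position 9, transition

Position 9 changes T→C. T is a pyrimidine and C is a pyrimidine, so this is a transition.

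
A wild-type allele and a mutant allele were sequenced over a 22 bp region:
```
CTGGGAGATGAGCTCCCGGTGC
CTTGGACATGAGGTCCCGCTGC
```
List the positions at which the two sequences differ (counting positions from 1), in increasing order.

3, 7, 13, 19

Differences at position 3 (G→T), position 7 (G→C), position 13 (C→G), position 19 (G→C).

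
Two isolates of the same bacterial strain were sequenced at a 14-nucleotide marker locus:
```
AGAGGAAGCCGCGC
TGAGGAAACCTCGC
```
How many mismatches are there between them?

Comparing position by position, 3 bases differ: 1 (A/T), 8 (G/A), 11 (G/T).

3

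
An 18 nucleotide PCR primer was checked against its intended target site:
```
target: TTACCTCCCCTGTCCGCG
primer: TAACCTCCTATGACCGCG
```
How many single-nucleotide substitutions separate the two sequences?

4

The sequences differ at sites 2, 9, 10, 13 (1-based) — 4 in total.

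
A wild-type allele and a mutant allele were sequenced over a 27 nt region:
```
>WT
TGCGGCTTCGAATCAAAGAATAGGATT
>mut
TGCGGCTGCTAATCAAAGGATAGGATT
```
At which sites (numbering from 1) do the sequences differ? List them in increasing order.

Differences at site 8 (T→G), site 10 (G→T), site 19 (A→G).

8, 10, 19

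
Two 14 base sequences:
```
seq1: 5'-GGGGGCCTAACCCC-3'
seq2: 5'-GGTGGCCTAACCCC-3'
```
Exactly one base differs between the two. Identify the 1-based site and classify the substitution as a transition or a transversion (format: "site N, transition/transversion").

site 3, transversion

Site 3 changes G→T. G is a purine and T is a pyrimidine, so this is a transversion.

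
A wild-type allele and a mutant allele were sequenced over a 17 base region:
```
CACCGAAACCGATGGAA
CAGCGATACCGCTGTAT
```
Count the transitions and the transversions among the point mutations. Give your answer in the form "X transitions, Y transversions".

Transitions (purine↔purine or pyrimidine↔pyrimidine): none.
Transversions (purine↔pyrimidine): 3 C→G, 7 A→T, 12 A→C, 15 G→T, 17 A→T.

0 transitions, 5 transversions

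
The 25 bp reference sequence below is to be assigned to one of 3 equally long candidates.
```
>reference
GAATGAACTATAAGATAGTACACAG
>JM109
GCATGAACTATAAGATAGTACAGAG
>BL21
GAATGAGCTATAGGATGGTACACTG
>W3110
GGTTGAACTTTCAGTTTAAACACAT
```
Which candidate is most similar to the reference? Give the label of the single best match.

JM109 differs at 2 sites; BL21 differs at 4 sites; W3110 differs at 9 sites. The closest is JM109.

JM109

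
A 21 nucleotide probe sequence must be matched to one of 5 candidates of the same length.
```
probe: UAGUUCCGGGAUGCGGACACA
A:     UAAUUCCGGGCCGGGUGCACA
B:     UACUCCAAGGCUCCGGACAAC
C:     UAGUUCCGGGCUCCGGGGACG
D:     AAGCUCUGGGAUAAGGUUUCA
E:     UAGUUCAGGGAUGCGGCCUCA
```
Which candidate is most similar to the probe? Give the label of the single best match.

E

A differs at 6 sites; B differs at 8 sites; C differs at 5 sites; D differs at 8 sites; E differs at 3 sites. The closest is E.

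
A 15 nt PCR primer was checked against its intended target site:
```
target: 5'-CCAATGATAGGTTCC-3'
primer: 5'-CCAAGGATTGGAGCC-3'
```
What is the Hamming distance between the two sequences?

Mismatches (1-based): site 5: T→G; site 9: A→T; site 12: T→A; site 13: T→G.

4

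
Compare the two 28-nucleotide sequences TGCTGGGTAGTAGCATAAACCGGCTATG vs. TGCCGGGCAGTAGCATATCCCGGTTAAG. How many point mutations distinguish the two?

Mismatches (1-based): base 4: T→C; base 8: T→C; base 18: A→T; base 19: A→C; base 24: C→T; base 27: T→A.

6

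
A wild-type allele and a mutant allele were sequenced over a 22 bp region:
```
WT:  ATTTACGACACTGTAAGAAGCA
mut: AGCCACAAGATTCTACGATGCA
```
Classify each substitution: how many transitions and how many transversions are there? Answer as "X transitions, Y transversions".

4 transitions, 5 transversions

Mismatches (1-based):
position 2: T→G (pyrimidine→purine, transversion)
position 3: T→C (pyrimidine→pyrimidine, transition)
position 4: T→C (pyrimidine→pyrimidine, transition)
position 7: G→A (purine→purine, transition)
position 9: C→G (pyrimidine→purine, transversion)
position 11: C→T (pyrimidine→pyrimidine, transition)
position 13: G→C (purine→pyrimidine, transversion)
position 16: A→C (purine→pyrimidine, transversion)
position 19: A→T (purine→pyrimidine, transversion)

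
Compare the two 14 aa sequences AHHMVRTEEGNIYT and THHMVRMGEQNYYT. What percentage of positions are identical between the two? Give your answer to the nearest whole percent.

5 positions differ (1, 7, 8, 10, 12), so 9 of 14 match: 9/14 = 64.29%.

64%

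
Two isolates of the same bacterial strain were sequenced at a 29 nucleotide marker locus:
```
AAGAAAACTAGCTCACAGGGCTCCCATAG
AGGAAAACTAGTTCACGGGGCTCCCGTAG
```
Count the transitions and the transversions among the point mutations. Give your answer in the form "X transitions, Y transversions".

4 transitions, 0 transversions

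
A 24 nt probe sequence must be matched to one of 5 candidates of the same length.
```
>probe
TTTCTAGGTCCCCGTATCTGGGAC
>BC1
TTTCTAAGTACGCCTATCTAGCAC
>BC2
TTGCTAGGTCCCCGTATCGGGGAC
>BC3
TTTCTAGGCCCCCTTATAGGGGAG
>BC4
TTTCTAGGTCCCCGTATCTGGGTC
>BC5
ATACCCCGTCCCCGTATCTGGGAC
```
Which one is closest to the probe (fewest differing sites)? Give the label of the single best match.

Hamming distances to probe — BC1: 6; BC2: 2; BC3: 5; BC4: 1; BC5: 5.
Smallest is BC4 with 1 mismatch.

BC4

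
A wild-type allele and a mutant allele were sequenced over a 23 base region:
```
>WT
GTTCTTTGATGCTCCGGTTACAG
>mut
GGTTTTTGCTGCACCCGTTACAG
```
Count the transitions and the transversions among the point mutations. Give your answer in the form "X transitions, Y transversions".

Transitions (purine↔purine or pyrimidine↔pyrimidine): 4 C→T.
Transversions (purine↔pyrimidine): 2 T→G, 9 A→C, 13 T→A, 16 G→C.

1 transition, 4 transversions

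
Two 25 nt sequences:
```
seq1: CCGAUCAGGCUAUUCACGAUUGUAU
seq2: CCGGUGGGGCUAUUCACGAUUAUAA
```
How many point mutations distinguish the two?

The sequences differ at positions 4, 6, 7, 22, 25 (1-based) — 5 in total.

5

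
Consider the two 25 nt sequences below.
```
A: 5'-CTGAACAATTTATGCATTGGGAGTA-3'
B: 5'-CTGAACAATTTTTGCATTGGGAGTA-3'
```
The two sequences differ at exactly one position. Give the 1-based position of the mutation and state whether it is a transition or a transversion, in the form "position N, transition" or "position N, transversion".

position 12, transversion

The sequences differ only at position 12: A→T (purine→pyrimidine), a transversion.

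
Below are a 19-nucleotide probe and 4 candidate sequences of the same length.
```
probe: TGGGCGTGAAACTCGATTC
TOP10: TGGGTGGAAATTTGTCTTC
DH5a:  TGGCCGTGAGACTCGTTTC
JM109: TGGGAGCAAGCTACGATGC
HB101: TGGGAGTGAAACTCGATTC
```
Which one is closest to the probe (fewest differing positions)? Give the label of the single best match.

Hamming distances to probe — TOP10: 8; DH5a: 3; JM109: 8; HB101: 1.
Smallest is HB101 with 1 mismatch.

HB101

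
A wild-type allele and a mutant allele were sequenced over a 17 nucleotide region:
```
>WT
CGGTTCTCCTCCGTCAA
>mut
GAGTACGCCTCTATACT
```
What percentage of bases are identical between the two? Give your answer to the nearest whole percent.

47%

Mismatches at positions 1, 2, 5, 7, 12, 13, 15, 16, 17 (1-based): 9 of 17.
Identical positions: 8/17 = 47.06% → 47%.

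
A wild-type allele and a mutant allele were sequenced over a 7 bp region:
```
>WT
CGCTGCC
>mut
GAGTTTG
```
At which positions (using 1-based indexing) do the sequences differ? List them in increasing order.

1, 2, 3, 5, 6, 7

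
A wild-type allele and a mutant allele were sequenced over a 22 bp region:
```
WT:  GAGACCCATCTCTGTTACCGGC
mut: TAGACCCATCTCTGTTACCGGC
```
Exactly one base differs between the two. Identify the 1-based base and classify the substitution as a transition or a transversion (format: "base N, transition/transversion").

Base 1 changes G→T. G is a purine and T is a pyrimidine, so this is a transversion.

base 1, transversion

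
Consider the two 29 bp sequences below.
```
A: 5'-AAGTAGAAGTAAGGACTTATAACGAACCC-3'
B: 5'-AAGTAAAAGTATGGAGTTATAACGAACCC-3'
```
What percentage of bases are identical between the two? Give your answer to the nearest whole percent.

Mismatches at positions 6, 12, 16 (1-based): 3 of 29.
Identical positions: 26/29 = 89.66% → 90%.

90%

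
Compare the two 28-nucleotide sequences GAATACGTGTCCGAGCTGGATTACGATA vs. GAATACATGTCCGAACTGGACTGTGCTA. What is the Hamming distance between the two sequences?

The sequences differ at sites 7, 15, 21, 23, 24, 26 (1-based) — 6 in total.

6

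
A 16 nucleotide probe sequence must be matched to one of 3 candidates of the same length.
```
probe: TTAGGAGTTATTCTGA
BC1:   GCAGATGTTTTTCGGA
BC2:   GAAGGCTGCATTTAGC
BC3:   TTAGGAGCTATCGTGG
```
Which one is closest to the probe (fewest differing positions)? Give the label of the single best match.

BC3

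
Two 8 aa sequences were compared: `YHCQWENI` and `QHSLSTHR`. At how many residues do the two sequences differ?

7

The sequences differ at residues 1, 3, 4, 5, 6, 7, 8 (1-based) — 7 in total.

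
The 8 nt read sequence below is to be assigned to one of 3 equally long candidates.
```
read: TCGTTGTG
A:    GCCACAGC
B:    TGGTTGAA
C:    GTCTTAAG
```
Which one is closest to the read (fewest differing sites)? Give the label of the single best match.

B

Hamming distances to read — A: 7; B: 3; C: 5.
Smallest is B with 3 mismatches.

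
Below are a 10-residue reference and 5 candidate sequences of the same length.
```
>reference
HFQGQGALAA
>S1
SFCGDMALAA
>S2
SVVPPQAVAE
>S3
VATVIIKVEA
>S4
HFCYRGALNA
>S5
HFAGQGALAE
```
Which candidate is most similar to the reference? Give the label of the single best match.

Hamming distances to reference — S1: 4; S2: 8; S3: 9; S4: 4; S5: 2.
Smallest is S5 with 2 mismatches.

S5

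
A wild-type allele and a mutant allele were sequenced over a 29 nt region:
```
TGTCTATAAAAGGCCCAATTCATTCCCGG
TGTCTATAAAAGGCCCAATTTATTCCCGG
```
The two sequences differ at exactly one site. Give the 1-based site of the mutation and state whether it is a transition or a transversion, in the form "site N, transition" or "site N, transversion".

site 21, transition

The sequences differ only at site 21: C→T (pyrimidine→pyrimidine), a transition.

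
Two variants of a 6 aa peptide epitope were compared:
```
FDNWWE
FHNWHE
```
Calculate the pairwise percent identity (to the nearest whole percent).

2 positions differ (2, 5), so 4 of 6 match: 4/6 = 66.67%.

67%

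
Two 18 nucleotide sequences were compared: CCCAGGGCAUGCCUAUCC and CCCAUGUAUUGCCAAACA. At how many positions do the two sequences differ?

7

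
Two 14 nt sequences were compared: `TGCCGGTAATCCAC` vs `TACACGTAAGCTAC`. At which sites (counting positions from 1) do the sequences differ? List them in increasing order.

2, 4, 5, 10, 12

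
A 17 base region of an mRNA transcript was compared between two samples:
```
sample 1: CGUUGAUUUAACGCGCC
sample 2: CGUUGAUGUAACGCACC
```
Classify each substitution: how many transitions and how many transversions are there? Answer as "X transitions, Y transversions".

Transitions (purine↔purine or pyrimidine↔pyrimidine): 15 G→A.
Transversions (purine↔pyrimidine): 8 U→G.

1 transition, 1 transversion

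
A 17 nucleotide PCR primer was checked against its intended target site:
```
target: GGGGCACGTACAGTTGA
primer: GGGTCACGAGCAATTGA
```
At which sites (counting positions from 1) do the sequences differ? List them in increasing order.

Differences at site 4 (G→T), site 9 (T→A), site 10 (A→G), site 13 (G→A).

4, 9, 10, 13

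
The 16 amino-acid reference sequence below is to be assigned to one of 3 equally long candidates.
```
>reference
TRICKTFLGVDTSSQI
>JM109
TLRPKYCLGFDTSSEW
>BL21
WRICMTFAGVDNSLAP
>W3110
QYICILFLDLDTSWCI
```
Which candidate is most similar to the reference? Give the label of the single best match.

BL21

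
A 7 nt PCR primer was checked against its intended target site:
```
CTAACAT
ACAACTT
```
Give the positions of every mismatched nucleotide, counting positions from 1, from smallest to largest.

1, 2, 6

Scanning 1-based: 1: C/A; 2: T/C; 6: A/T.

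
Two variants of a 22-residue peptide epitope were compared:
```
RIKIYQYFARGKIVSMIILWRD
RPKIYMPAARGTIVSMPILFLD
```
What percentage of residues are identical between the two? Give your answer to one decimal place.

8 positions differ (2, 6, 7, 8, 12, 17, 20, 21), so 14 of 22 match: 14/22 = 63.64%.

63.6%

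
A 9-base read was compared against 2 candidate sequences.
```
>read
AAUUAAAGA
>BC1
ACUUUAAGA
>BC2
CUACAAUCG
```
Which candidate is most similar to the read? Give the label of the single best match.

BC1

Hamming distances to read — BC1: 2; BC2: 7.
Smallest is BC1 with 2 mismatches.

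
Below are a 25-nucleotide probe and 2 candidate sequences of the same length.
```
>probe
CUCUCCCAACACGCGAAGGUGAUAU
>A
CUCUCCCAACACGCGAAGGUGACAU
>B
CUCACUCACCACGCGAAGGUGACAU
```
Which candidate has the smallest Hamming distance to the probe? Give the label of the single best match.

Hamming distances to probe — A: 1; B: 4.
Smallest is A with 1 mismatch.

A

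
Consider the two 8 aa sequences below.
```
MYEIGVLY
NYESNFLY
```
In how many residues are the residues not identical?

4

The sequences differ at residues 1, 4, 5, 6 (1-based) — 4 in total.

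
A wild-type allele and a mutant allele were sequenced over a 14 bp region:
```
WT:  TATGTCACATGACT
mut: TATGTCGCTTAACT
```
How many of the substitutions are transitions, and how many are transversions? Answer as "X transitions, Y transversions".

2 transitions, 1 transversion

Transitions (purine↔purine or pyrimidine↔pyrimidine): 7 A→G, 11 G→A.
Transversions (purine↔pyrimidine): 9 A→T.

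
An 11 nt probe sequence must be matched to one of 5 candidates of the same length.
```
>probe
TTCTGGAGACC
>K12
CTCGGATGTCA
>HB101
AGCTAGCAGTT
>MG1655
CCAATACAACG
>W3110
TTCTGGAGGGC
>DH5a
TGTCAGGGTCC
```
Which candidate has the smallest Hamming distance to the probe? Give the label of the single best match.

W3110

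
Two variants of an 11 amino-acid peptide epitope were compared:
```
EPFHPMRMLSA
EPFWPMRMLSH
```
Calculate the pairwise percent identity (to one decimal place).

Mismatches at positions 4, 11 (1-based): 2 of 11.
Identical positions: 9/11 = 81.82% → 81.8%.

81.8%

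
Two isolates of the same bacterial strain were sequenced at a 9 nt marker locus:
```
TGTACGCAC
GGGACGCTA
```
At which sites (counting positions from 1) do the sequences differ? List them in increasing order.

1, 3, 8, 9

Differences at site 1 (T→G), site 3 (T→G), site 8 (A→T), site 9 (C→A).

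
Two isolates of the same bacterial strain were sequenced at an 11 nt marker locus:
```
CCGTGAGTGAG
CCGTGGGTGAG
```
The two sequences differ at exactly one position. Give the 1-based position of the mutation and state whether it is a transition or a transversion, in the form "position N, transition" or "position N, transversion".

The sequences differ only at position 6: A→G (purine→purine), a transition.

position 6, transition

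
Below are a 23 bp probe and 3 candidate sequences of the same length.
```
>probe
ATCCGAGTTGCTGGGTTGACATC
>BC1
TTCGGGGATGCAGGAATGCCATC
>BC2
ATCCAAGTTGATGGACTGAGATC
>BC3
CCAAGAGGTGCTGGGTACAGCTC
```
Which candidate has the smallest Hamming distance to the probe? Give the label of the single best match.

Hamming distances to probe — BC1: 8; BC2: 5; BC3: 9.
Smallest is BC2 with 5 mismatches.

BC2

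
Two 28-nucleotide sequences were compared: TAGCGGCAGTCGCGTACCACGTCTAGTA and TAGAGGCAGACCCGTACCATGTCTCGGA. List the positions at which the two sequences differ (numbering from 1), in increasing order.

4, 10, 12, 20, 25, 27

Differences at position 4 (C→A), position 10 (T→A), position 12 (G→C), position 20 (C→T), position 25 (A→C), position 27 (T→G).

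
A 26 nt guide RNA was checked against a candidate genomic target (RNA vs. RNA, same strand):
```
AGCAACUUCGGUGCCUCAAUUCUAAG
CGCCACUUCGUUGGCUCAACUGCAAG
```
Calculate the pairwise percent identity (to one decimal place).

73.1%

7 positions differ (1, 4, 11, 14, 20, 22, 23), so 19 of 26 match: 19/26 = 73.08%.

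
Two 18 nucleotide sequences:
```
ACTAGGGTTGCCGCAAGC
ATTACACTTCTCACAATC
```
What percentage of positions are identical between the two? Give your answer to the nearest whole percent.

8 positions differ (2, 5, 6, 7, 10, 11, 13, 17), so 10 of 18 match: 10/18 = 55.56%.

56%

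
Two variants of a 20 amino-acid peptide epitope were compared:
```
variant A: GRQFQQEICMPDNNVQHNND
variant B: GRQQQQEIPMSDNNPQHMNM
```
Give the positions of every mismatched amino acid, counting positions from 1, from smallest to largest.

Scanning 1-based: 4: F/Q; 9: C/P; 11: P/S; 15: V/P; 18: N/M; 20: D/M.

4, 9, 11, 15, 18, 20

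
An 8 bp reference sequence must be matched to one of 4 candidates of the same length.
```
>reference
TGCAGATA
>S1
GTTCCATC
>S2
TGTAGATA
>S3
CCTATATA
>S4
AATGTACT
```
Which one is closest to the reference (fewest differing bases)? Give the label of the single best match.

S2

S1 differs at 6 bases; S2 differs at 1 base; S3 differs at 4 bases; S4 differs at 7 bases. The closest is S2.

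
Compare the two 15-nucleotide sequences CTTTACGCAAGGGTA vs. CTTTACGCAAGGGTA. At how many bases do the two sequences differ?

0

The two sequences are identical at every position.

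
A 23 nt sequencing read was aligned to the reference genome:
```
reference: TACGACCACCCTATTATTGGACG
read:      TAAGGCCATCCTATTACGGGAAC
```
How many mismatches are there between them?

Comparing position by position, 7 positions differ: 3 (C/A), 5 (A/G), 9 (C/T), 17 (T/C), 18 (T/G), 22 (C/A), 23 (G/C).

7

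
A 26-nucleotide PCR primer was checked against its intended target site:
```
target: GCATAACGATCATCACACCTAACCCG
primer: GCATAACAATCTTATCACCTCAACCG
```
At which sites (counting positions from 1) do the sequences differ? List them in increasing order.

8, 12, 14, 15, 21, 23

Scanning 1-based: 8: G/A; 12: A/T; 14: C/A; 15: A/T; 21: A/C; 23: C/A.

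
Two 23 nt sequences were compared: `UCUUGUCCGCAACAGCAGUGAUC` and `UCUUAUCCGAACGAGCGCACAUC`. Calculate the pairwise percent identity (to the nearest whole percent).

65%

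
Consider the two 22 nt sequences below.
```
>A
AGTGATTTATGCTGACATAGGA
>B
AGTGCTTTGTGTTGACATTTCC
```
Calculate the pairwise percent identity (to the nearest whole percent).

Mismatches at positions 5, 9, 12, 19, 20, 21, 22 (1-based): 7 of 22.
Identical positions: 15/22 = 68.18% → 68%.

68%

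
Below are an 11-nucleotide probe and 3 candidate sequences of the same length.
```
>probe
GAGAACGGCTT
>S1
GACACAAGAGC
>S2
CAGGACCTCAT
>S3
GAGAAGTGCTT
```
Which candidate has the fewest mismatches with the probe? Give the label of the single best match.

S1 differs at 7 positions; S2 differs at 5 positions; S3 differs at 2 positions. The closest is S3.

S3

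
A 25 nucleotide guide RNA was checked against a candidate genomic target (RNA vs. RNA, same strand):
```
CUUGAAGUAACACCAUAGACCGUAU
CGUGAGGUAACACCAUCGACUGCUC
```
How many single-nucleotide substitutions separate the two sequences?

7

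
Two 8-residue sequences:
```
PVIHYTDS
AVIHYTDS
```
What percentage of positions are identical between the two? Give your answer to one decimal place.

Mismatch at position 1 (1-based): 1 of 8.
Identical positions: 7/8 = 87.5% → 87.5%.

87.5%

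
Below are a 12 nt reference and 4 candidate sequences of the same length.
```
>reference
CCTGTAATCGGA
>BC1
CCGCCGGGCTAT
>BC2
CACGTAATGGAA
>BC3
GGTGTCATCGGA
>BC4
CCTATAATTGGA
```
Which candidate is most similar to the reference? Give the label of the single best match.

Hamming distances to reference — BC1: 9; BC2: 4; BC3: 3; BC4: 2.
Smallest is BC4 with 2 mismatches.

BC4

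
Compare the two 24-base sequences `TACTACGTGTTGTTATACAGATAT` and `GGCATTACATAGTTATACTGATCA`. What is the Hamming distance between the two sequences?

12

Comparing position by position, 12 bases differ: 1 (T/G), 2 (A/G), 4 (T/A), 5 (A/T), 6 (C/T), 7 (G/A), 8 (T/C), 9 (G/A), 11 (T/A), 19 (A/T), 23 (A/C), 24 (T/A).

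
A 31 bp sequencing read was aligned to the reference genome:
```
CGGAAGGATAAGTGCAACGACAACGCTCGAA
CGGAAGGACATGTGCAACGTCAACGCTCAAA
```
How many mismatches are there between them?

4

Comparing position by position, 4 positions differ: 9 (T/C), 11 (A/T), 20 (A/T), 29 (G/A).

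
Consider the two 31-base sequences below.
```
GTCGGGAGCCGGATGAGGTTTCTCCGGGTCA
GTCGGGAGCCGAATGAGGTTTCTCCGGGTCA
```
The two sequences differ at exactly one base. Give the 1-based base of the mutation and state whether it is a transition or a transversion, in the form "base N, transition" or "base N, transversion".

base 12, transition

The sequences differ only at base 12: G→A (purine→purine), a transition.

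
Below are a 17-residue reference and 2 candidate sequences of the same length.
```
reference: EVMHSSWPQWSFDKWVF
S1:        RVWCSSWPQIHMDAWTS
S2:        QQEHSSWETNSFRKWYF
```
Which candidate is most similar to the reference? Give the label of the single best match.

S2

S1 differs at 9 positions; S2 differs at 8 positions. The closest is S2.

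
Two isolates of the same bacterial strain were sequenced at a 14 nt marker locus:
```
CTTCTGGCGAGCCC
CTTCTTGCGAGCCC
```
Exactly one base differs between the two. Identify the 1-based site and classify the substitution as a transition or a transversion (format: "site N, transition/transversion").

site 6, transversion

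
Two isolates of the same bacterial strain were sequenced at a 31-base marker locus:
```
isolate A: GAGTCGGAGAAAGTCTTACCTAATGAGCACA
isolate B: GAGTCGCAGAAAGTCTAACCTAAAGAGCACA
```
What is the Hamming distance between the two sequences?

3

Mismatches (1-based): base 7: G→C; base 17: T→A; base 24: T→A.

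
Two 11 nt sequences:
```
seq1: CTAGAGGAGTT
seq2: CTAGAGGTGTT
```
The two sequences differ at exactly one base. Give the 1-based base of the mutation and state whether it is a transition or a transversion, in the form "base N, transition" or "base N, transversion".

base 8, transversion

Base 8 changes A→T. A is a purine and T is a pyrimidine, so this is a transversion.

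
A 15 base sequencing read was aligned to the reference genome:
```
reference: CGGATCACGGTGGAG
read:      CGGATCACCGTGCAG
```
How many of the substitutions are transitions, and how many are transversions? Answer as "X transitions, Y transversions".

Mismatches (1-based):
position 9: G→C (purine→pyrimidine, transversion)
position 13: G→C (purine→pyrimidine, transversion)

0 transitions, 2 transversions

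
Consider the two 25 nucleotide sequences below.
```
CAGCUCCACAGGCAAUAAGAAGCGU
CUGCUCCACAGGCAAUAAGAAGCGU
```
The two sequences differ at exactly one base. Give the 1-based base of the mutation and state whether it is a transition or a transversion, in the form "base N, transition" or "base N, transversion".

base 2, transversion

The sequences differ only at base 2: A→U (purine→pyrimidine), a transversion.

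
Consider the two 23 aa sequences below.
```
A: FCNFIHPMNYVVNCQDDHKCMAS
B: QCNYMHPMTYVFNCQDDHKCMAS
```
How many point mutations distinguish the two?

Mismatches (1-based): position 1: F→Q; position 4: F→Y; position 5: I→M; position 9: N→T; position 12: V→F.

5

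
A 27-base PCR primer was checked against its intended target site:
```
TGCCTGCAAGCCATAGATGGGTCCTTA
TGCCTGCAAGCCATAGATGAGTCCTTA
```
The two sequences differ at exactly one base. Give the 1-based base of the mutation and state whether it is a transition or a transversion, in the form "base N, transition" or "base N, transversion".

Base 20 changes G→A. G is a purine and A is a purine, so this is a transition.

base 20, transition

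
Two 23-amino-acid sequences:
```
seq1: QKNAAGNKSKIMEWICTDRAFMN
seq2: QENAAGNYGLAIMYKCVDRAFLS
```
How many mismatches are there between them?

12

The sequences differ at residues 2, 8, 9, 10, 11, 12, 13, 14, 15, 17, 22, 23 (1-based) — 12 in total.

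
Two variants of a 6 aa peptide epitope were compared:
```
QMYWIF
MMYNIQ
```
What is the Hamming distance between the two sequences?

3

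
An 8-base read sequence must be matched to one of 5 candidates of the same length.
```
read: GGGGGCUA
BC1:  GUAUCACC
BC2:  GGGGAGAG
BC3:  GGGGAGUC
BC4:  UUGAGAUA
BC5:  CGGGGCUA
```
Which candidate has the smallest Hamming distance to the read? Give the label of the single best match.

BC5

Hamming distances to read — BC1: 7; BC2: 4; BC3: 3; BC4: 4; BC5: 1.
Smallest is BC5 with 1 mismatch.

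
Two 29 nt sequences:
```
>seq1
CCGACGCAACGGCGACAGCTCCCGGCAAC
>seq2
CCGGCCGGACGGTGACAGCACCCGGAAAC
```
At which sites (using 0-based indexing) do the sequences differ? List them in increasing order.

Scanning 0-based: 3: A/G; 5: G/C; 6: C/G; 7: A/G; 12: C/T; 19: T/A; 25: C/A.

3, 5, 6, 7, 12, 19, 25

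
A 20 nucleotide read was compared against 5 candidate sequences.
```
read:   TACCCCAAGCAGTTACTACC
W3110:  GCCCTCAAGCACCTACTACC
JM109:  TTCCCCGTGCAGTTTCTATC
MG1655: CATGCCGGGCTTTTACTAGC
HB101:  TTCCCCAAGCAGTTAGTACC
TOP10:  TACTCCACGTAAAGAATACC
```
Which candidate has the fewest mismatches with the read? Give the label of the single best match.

HB101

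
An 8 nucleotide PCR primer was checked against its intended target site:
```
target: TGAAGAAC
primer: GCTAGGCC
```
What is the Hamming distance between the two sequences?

5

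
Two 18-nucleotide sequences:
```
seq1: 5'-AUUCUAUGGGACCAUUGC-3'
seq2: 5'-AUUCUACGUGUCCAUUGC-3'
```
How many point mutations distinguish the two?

3

Mismatches (1-based): site 7: U→C; site 9: G→U; site 11: A→U.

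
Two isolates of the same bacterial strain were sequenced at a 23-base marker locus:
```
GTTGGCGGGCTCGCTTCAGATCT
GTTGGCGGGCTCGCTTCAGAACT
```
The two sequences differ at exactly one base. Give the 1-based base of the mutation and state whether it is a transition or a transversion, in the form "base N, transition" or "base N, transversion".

base 21, transversion

The sequences differ only at base 21: T→A (pyrimidine→purine), a transversion.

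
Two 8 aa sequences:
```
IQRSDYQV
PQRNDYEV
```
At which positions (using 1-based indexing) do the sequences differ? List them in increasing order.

Scanning 1-based: 1: I/P; 4: S/N; 7: Q/E.

1, 4, 7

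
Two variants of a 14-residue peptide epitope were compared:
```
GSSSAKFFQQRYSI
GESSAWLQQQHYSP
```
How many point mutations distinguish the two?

The sequences differ at residues 2, 6, 7, 8, 11, 14 (1-based) — 6 in total.

6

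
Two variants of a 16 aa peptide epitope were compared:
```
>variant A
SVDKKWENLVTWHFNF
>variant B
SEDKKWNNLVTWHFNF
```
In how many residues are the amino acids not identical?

2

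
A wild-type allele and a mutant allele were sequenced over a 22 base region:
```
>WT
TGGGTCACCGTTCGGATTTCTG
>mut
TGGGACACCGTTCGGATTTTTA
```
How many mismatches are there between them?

3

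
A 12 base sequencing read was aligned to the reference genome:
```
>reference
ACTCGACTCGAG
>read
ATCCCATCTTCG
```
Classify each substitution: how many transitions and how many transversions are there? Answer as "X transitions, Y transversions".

5 transitions, 3 transversions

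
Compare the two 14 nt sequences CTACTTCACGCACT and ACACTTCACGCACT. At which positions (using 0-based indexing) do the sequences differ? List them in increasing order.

0, 1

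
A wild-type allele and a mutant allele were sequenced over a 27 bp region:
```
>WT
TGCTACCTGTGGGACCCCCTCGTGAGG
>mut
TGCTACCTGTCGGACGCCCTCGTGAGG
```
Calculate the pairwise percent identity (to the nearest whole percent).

2 positions differ (11, 16), so 25 of 27 match: 25/27 = 92.59%.

93%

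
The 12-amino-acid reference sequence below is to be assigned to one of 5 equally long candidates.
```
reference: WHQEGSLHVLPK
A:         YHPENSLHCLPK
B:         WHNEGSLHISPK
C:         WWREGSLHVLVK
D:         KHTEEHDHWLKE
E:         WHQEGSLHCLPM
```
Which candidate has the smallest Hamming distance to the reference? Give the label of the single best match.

A differs at 4 residues; B differs at 3 residues; C differs at 3 residues; D differs at 8 residues; E differs at 2 residues. The closest is E.

E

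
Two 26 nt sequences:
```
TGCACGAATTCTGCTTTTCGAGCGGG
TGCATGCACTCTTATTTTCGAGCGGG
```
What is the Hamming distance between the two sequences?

5

Mismatches (1-based): base 5: C→T; base 7: A→C; base 9: T→C; base 13: G→T; base 14: C→A.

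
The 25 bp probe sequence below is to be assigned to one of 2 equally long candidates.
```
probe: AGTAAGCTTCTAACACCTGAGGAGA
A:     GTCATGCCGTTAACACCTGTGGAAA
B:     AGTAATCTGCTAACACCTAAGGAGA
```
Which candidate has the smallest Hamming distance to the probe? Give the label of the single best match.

Hamming distances to probe — A: 9; B: 3.
Smallest is B with 3 mismatches.

B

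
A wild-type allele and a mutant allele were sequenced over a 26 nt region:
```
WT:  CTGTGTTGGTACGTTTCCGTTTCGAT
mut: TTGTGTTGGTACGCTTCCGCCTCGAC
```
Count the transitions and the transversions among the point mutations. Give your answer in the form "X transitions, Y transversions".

Mismatches (1-based):
position 1: C→T (pyrimidine→pyrimidine, transition)
position 14: T→C (pyrimidine→pyrimidine, transition)
position 20: T→C (pyrimidine→pyrimidine, transition)
position 21: T→C (pyrimidine→pyrimidine, transition)
position 26: T→C (pyrimidine→pyrimidine, transition)

5 transitions, 0 transversions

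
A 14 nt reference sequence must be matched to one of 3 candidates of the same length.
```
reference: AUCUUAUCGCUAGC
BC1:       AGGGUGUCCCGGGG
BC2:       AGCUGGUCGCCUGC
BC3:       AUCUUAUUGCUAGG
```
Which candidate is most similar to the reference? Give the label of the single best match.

BC3

BC1 differs at 8 positions; BC2 differs at 5 positions; BC3 differs at 2 positions. The closest is BC3.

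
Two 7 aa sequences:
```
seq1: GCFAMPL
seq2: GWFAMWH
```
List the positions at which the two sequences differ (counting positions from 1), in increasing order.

Differences at position 2 (C→W), position 6 (P→W), position 7 (L→H).

2, 6, 7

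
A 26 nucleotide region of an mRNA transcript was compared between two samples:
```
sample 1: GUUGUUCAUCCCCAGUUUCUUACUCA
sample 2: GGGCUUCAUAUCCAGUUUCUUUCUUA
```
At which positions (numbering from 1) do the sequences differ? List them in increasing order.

2, 3, 4, 10, 11, 22, 25

Scanning 1-based: 2: U/G; 3: U/G; 4: G/C; 10: C/A; 11: C/U; 22: A/U; 25: C/U.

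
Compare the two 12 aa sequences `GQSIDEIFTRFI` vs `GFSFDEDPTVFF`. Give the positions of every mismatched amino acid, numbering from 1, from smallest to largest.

2, 4, 7, 8, 10, 12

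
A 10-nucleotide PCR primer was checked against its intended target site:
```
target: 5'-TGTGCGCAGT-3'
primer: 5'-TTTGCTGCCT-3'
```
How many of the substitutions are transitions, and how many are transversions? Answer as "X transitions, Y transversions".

Transitions (purine↔purine or pyrimidine↔pyrimidine): none.
Transversions (purine↔pyrimidine): 2 G→T, 6 G→T, 7 C→G, 8 A→C, 9 G→C.

0 transitions, 5 transversions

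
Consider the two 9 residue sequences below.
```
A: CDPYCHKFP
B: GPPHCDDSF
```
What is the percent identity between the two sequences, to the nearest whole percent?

22%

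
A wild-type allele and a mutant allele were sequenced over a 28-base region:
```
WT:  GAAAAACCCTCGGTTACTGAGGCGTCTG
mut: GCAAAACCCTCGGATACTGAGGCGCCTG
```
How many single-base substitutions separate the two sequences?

3

Mismatches (1-based): position 2: A→C; position 14: T→A; position 25: T→C.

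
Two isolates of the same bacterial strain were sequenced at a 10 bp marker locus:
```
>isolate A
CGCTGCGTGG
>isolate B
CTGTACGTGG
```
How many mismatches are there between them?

Comparing position by position, 3 positions differ: 2 (G/T), 3 (C/G), 5 (G/A).

3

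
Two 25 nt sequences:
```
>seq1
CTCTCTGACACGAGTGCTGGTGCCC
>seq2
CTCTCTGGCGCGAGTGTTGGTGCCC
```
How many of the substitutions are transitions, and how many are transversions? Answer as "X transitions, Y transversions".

3 transitions, 0 transversions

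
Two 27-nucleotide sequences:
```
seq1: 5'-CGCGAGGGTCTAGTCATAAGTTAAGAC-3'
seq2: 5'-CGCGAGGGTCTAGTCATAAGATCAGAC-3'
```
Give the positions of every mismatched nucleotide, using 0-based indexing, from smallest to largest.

Differences at position 20 (T→A), position 22 (A→C).

20, 22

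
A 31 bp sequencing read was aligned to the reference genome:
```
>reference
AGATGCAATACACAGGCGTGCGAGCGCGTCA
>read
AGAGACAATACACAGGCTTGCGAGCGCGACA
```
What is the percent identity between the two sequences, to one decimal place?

87.1%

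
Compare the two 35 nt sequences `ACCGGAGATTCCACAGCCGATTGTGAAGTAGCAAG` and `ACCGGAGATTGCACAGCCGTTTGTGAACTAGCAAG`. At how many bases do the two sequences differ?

3

Comparing position by position, 3 bases differ: 11 (C/G), 20 (A/T), 28 (G/C).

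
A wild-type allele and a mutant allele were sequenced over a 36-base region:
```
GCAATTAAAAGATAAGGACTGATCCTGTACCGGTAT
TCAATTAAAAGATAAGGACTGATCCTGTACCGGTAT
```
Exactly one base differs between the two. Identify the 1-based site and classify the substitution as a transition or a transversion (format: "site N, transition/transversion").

The sequences differ only at site 1: G→T (purine→pyrimidine), a transversion.

site 1, transversion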